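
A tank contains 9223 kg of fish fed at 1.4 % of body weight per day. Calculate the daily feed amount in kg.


Feeding rate fraction = 1.4% / 100 = 0.014
Daily feed = 9223 kg * 0.014 = 129.122 kg/day

129.122 kg/day


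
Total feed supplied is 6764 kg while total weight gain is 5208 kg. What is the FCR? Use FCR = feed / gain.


FCR = feed consumed / weight gained
FCR = 6764 kg / 5208 kg = 1.29877

1.29877


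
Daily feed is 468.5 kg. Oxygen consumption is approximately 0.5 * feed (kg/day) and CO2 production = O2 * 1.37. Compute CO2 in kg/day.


O2 = 468.5 * 0.5 = 234.25
CO2 = 234.25 * 1.37 = 320.9225

320.9225 kg/day


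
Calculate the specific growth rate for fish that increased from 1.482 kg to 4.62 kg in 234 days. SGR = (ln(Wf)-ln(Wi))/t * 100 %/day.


ln(W_f) = ln(4.62) = 1.5303947
ln(W_i) = ln(1.482) = 0.39339253
ln(W_f) - ln(W_i) = 1.5303947 - 0.39339253 = 1.1370022
SGR = 1.1370022 / 234 * 100 = 0.485898 %/day

0.485898 %/day


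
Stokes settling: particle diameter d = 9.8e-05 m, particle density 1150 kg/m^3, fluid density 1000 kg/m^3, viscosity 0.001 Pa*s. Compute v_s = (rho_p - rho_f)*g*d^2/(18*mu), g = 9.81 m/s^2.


Density difference: rho_p - rho_f = 1150 - 1000 = 150 kg/m^3
d^2 = (9.8e-05)^2 = 9.604e-09 m^2
Numerator = (rho_p - rho_f) * g * d^2 = 150 * 9.81 * 9.604e-09 = 1.4132286e-05
Denominator = 18 * mu = 18 * 0.001 = 0.018
v_s = 1.4132286e-05 / 0.018 = 7.85127e-04 m/s
Check: Re = rho_f * v_s * d / mu = 1000 * 7.85127e-04 * 9.8e-05 / 0.001 = 0.0769 < 1, so Stokes' law applies.

7.85127e-04 m/s


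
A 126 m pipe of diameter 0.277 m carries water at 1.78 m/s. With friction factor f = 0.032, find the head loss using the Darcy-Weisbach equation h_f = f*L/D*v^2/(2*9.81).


v^2 = 1.78^2 = 3.1684 m^2/s^2
L/D = 126/0.277 = 454.87365
h_f = f*(L/D)*v^2/(2g) = 0.032 * 454.87365 * 3.1684 / 19.62 = 2.35062 m

2.35062 m


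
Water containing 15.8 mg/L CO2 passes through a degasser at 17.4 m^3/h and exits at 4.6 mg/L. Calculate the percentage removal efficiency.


CO2_out / CO2_in = 4.6 / 15.8 = 0.29113924
Fraction remaining = 0.29113924
efficiency = (1 - 0.29113924) * 100 = 70.8861 %

70.8861 %


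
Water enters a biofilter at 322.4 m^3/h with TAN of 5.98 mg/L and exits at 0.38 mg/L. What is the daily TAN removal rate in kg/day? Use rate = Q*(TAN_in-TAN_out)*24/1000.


Concentration drop: TAN_in - TAN_out = 5.98 - 0.38 = 5.6 mg/L
Hourly TAN removed = Q * dTAN = 322.4 m^3/h * 5.6 mg/L = 1805.44 g/h  (m^3/h * mg/L = g/h)
Daily TAN removed = 1805.44 * 24 = 43330.56 g/day
Convert to kg/day: 43330.56 / 1000 = 43.33056 kg/day

43.33056 kg/day


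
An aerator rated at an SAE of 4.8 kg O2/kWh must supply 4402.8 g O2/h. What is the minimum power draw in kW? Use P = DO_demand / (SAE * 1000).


SAE in g O2/kWh = 4.8 * 1000 = 4800 g/kWh
P = DO_demand / SAE_g = 4402.8 / 4800 = 0.91725 kW

0.91725 kW


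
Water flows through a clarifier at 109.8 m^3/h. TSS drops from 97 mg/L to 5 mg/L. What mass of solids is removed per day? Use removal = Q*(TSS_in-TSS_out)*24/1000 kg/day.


Concentration drop: TSS_in - TSS_out = 97 - 5 = 92 mg/L
Hourly solids removed = Q * dTSS = 109.8 m^3/h * 92 mg/L = 10101.6 g/h  (m^3/h * mg/L = g/h)
Daily solids removed = 10101.6 * 24 = 242438.4 g/day
Convert g to kg: 242438.4 / 1000 = 242.4384 kg/day

242.4384 kg/day


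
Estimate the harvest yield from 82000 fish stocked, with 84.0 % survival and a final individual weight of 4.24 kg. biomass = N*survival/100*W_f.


Survivors = 82000 * 84.0/100 = 68880 fish
Harvest biomass = survivors * W_f = 68880 * 4.24 = 292051.2 kg

292051.2 kg


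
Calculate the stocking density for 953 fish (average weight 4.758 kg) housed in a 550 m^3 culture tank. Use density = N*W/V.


Total biomass = 953 fish * 4.758 kg = 4534.374 kg
Density = total biomass / volume = 4534.374 / 550 = 8.24432 kg/m^3

8.24432 kg/m^3


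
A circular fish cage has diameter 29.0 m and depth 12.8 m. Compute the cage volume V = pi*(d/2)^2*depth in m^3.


r = d/2 = 29.0/2 = 14.5 m
Base area = pi*r^2 = pi*14.5^2 = 660.51986 m^2
Volume = 660.51986 * 12.8 = 8454.65 m^3

8454.65 m^3


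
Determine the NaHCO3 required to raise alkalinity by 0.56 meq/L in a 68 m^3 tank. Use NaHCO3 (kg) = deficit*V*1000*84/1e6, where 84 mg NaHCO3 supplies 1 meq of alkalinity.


Tank volume in L = 68 m^3 * 1000 = 68000 L
Total meq required = 0.56 meq/L * 68000 L = 38080 meq
NaHCO3 mass = 38080 meq * 84 mg/meq / 1e6 = 3.19872 kg

3.19872 kg


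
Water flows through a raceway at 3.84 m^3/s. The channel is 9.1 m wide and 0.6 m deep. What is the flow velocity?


Cross-sectional area = W * d = 9.1 * 0.6 = 5.46 m^2
Velocity = Q / A = 3.84 / 5.46 = 0.703297 m/s

0.703297 m/s


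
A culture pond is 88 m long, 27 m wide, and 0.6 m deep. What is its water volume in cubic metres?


Base area = L * W = 88 * 27 = 2376 m^2
Volume = area * depth = 2376 * 0.6 = 1425.6 m^3

1425.6 m^3


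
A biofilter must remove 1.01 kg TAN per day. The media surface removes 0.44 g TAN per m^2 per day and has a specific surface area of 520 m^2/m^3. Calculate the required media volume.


A = 1.01*1000 / 0.44 = 2295.4545 m^2
V = 2295.4545 / 520 = 4.41434

4.41434 m^3


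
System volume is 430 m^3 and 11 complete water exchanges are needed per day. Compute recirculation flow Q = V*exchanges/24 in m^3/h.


Daily recirculation volume = 430 m^3 * 11 = 4730 m^3/day
Flow rate Q = daily volume / 24 h = 4730 / 24 = 197.083 m^3/h

197.083 m^3/h


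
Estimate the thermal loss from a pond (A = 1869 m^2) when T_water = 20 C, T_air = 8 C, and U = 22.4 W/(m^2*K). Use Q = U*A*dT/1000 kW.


Temperature difference dT = 20 - 8 = 12 K
Heat loss (W) = U * A * dT = 22.4 * 1869 * 12 = 502387.2 W
Convert to kW: 502387.2 / 1000 = 502.3872 kW

502.3872 kW


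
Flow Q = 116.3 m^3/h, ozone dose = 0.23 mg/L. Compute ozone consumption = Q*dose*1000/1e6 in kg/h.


O3 demand (mg/h) = Q * dose * 1000 = 116.3 * 0.23 * 1000 = 26749 mg/h
Convert mg to kg: 26749 / 1e6 = 0.026749 kg/h

0.026749 kg/h


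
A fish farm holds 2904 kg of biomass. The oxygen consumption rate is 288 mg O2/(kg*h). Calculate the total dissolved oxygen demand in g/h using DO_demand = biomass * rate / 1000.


Total O2 consumption (mg/h) = 2904 kg * 288 mg/(kg*h) = 836352 mg/h
Convert to g/h: 836352 / 1000 = 836.352 g/h

836.352 g/h


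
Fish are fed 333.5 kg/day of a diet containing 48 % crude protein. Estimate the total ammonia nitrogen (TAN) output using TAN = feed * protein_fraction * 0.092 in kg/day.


Protein in feed = 333.5 * 48/100 = 160.08 kg/day
TAN = protein * 0.092 = 160.08 * 0.092 = 14.72736 kg/day

14.72736 kg/day


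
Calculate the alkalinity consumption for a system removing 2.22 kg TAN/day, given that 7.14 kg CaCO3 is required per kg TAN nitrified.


Alkalinity factor: 7.14 kg CaCO3 consumed per kg TAN nitrified
alk = 2.22 kg TAN * 7.14 = 15.8508 kg CaCO3/day

15.8508 kg CaCO3/day


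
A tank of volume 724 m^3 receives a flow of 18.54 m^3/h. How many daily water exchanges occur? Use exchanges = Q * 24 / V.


Daily flow volume = 18.54 m^3/h * 24 h = 444.96 m^3/day
Exchanges = daily flow / tank volume = 444.96 / 724 = 0.614586 exchanges/day

0.614586 exchanges/day


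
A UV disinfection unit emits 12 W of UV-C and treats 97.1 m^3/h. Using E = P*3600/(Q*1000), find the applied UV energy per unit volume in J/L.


Energy delivered per hour = 12 W * 3600 s = 43200 J/h
Volume treated per hour = 97.1 m^3/h * 1000 = 97100 L/h
dose = 43200 / 97100 = 0.444902 J/L

0.444902 J/L


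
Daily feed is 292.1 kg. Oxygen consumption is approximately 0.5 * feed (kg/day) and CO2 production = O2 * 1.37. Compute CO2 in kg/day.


O2 = 292.1 * 0.5 = 146.05
CO2 = 146.05 * 1.37 = 200.0885

200.0885 kg/day


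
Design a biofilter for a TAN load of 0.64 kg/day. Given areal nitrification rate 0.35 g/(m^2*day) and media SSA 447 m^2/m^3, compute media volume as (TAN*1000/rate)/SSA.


A = 0.64*1000 / 0.35 = 1828.5714 m^2
V = 1828.5714 / 447 = 4.09076

4.09076 m^3


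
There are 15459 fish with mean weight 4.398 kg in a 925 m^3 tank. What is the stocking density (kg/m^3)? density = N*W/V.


Total biomass = 15459 fish * 4.398 kg = 67988.682 kg
Density = total biomass / volume = 67988.682 / 925 = 73.5013 kg/m^3

73.5013 kg/m^3


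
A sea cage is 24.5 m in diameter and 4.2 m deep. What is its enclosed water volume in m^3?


r = d/2 = 24.5/2 = 12.25 m
Base area = pi*r^2 = pi*12.25^2 = 471.43525 m^2
Volume = 471.43525 * 4.2 = 1980.03 m^3

1980.03 m^3


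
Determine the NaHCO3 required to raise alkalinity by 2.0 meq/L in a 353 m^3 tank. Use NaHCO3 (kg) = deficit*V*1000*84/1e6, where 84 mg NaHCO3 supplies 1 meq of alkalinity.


Tank volume in L = 353 m^3 * 1000 = 353000 L
Total meq required = 2.0 meq/L * 353000 L = 706000 meq
NaHCO3 mass = 706000 meq * 84 mg/meq / 1e6 = 59.304 kg

59.304 kg


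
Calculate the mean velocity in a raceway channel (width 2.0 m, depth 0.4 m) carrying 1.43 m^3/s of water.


Cross-sectional area = W * d = 2.0 * 0.4 = 0.8 m^2
Velocity = Q / A = 1.43 / 0.8 = 1.7875 m/s

1.7875 m/s


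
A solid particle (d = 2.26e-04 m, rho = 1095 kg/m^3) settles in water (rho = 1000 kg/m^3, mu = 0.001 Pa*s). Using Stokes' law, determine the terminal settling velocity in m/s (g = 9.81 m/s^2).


Density difference: rho_p - rho_f = 1095 - 1000 = 95 kg/m^3
d^2 = (2.26e-04)^2 = 5.1076e-08 m^2
Numerator = (rho_p - rho_f) * g * d^2 = 95 * 9.81 * 5.1076e-08 = 4.7600278e-05
Denominator = 18 * mu = 18 * 0.001 = 0.018
v_s = 4.7600278e-05 / 0.018 = 0.00264446 m/s
Check: Re = rho_f * v_s * d / mu = 1000 * 0.00264446 * 2.26e-04 / 0.001 = 0.598 < 1, so Stokes' law applies.

0.00264446 m/s


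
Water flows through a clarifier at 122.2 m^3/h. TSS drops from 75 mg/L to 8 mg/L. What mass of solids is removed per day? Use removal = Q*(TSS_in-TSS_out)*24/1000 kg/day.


Concentration drop: TSS_in - TSS_out = 75 - 8 = 67 mg/L
Hourly solids removed = Q * dTSS = 122.2 m^3/h * 67 mg/L = 8187.4 g/h  (m^3/h * mg/L = g/h)
Daily solids removed = 8187.4 * 24 = 196497.6 g/day
Convert g to kg: 196497.6 / 1000 = 196.4976 kg/day

196.4976 kg/day


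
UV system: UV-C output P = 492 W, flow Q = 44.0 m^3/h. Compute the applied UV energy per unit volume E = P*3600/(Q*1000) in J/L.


Energy delivered per hour = 492 W * 3600 s = 1771200 J/h
Volume treated per hour = 44.0 m^3/h * 1000 = 44000 L/h
dose = 1771200 / 44000 = 40.2545 J/L

40.2545 J/L


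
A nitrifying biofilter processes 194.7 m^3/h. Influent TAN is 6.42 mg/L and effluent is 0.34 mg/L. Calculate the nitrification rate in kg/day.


Concentration drop: TAN_in - TAN_out = 6.42 - 0.34 = 6.08 mg/L
Hourly TAN removed = Q * dTAN = 194.7 m^3/h * 6.08 mg/L = 1183.776 g/h  (m^3/h * mg/L = g/h)
Daily TAN removed = 1183.776 * 24 = 28410.624 g/day
Convert to kg/day: 28410.624 / 1000 = 28.410624 kg/day

28.410624 kg/day


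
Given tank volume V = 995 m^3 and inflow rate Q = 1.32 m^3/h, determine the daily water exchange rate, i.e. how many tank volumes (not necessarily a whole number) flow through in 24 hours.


Daily flow volume = 1.32 m^3/h * 24 h = 31.68 m^3/day
Exchanges = daily flow / tank volume = 31.68 / 995 = 0.0318392 exchanges/day

0.0318392 exchanges/day


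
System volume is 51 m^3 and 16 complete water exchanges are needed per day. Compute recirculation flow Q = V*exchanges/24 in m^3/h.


Daily recirculation volume = 51 m^3 * 16 = 816 m^3/day
Flow rate Q = daily volume / 24 h = 816 / 24 = 34 m^3/h

34 m^3/h


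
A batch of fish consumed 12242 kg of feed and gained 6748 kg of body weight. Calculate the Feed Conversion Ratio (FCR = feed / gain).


FCR = feed consumed / weight gained
FCR = 12242 kg / 6748 kg = 1.81417

1.81417


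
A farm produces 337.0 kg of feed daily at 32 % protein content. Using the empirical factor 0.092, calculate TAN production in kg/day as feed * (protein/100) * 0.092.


Protein in feed = 337.0 * 32/100 = 107.84 kg/day
TAN = protein * 0.092 = 107.84 * 0.092 = 9.92128 kg/day

9.92128 kg/day


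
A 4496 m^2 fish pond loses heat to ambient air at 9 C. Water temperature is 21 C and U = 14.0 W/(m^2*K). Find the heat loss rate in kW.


Temperature difference dT = 21 - 9 = 12 K
Heat loss (W) = U * A * dT = 14.0 * 4496 * 12 = 755328 W
Convert to kW: 755328 / 1000 = 755.328 kW

755.328 kW


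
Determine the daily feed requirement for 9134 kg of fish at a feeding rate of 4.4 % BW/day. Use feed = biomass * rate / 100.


Feeding rate fraction = 4.4% / 100 = 0.044
Daily feed = 9134 kg * 0.044 = 401.896 kg/day

401.896 kg/day


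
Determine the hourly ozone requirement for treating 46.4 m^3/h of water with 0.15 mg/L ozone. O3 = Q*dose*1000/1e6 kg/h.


O3 demand (mg/h) = Q * dose * 1000 = 46.4 * 0.15 * 1000 = 6960 mg/h
Convert mg to kg: 6960 / 1e6 = 0.00696 kg/h

0.00696 kg/h


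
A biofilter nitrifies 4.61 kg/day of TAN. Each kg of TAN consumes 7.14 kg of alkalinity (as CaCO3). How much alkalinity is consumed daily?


Alkalinity factor: 7.14 kg CaCO3 consumed per kg TAN nitrified
alk = 4.61 kg TAN * 7.14 = 32.9154 kg CaCO3/day

32.9154 kg CaCO3/day


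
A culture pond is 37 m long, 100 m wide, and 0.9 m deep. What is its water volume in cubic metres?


Base area = L * W = 37 * 100 = 3700 m^2
Volume = area * depth = 3700 * 0.9 = 3330 m^3

3330 m^3


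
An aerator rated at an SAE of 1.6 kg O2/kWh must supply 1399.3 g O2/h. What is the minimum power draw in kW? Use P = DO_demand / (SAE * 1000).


SAE in g O2/kWh = 1.6 * 1000 = 1600 g/kWh
P = DO_demand / SAE_g = 1399.3 / 1600 = 0.874563 kW

0.874563 kW


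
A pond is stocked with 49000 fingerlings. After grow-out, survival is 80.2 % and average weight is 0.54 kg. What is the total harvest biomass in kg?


Survivors = 49000 * 80.2/100 = 39298 fish
Harvest biomass = survivors * W_f = 39298 * 0.54 = 21220.92 kg

21220.92 kg


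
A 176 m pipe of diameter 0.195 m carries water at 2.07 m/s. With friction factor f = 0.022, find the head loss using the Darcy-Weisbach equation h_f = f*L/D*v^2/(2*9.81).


v^2 = 2.07^2 = 4.2849 m^2/s^2
L/D = 176/0.195 = 902.5641
h_f = f*(L/D)*v^2/(2g) = 0.022 * 902.5641 * 4.2849 / 19.62 = 4.33653 m

4.33653 m


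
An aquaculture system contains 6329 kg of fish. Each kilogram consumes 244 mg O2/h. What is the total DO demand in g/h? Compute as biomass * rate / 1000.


Total O2 consumption (mg/h) = 6329 kg * 244 mg/(kg*h) = 1544276 mg/h
Convert to g/h: 1544276 / 1000 = 1544.276 g/h

1544.276 g/h


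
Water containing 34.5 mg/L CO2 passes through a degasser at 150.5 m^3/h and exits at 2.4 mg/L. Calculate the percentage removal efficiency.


CO2_out / CO2_in = 2.4 / 34.5 = 0.069565217
Fraction remaining = 0.069565217
efficiency = (1 - 0.069565217) * 100 = 93.0435 %

93.0435 %


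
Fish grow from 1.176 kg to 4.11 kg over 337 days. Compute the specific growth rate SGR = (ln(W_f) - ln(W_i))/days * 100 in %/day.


ln(W_f) = ln(4.11) = 1.413423
ln(W_i) = ln(1.176) = 0.16211885
ln(W_f) - ln(W_i) = 1.413423 - 0.16211885 = 1.2513042
SGR = 1.2513042 / 337 * 100 = 0.371307 %/day

0.371307 %/day


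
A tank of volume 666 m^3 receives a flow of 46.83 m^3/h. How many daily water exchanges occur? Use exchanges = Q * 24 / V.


Daily flow volume = 46.83 m^3/h * 24 h = 1123.92 m^3/day
Exchanges = daily flow / tank volume = 1123.92 / 666 = 1.68757 exchanges/day

1.68757 exchanges/day


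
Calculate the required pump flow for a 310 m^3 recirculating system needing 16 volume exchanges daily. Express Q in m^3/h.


Daily recirculation volume = 310 m^3 * 16 = 4960 m^3/day
Flow rate Q = daily volume / 24 h = 4960 / 24 = 206.667 m^3/h

206.667 m^3/h


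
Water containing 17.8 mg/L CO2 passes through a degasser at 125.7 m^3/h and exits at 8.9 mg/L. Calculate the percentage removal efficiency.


CO2_out / CO2_in = 8.9 / 17.8 = 0.5
Fraction remaining = 0.5
efficiency = (1 - 0.5) * 100 = 50 %

50 %


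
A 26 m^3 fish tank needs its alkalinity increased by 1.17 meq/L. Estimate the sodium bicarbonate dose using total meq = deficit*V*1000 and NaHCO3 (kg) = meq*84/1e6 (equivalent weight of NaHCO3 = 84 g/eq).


Tank volume in L = 26 m^3 * 1000 = 26000 L
Total meq required = 1.17 meq/L * 26000 L = 30420 meq
NaHCO3 mass = 30420 meq * 84 mg/meq / 1e6 = 2.55528 kg

2.55528 kg


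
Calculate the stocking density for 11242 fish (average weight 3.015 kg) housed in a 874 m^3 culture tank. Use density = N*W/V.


Total biomass = 11242 fish * 3.015 kg = 33894.63 kg
Density = total biomass / volume = 33894.63 / 874 = 38.781 kg/m^3

38.781 kg/m^3


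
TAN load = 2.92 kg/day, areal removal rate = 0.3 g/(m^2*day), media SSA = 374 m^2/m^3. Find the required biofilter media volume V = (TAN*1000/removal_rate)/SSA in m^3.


A = 2.92*1000 / 0.3 = 9733.3333 m^2
V = 9733.3333 / 374 = 26.025

26.025 m^3


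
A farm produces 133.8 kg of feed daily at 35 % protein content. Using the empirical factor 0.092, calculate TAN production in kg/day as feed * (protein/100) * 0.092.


Protein in feed = 133.8 * 35/100 = 46.83 kg/day
TAN = protein * 0.092 = 46.83 * 0.092 = 4.30836 kg/day

4.30836 kg/day


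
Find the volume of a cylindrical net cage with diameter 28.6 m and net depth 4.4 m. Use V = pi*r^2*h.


r = d/2 = 28.6/2 = 14.3 m
Base area = pi*r^2 = pi*14.3^2 = 642.42428 m^2
Volume = 642.42428 * 4.4 = 2826.67 m^3

2826.67 m^3


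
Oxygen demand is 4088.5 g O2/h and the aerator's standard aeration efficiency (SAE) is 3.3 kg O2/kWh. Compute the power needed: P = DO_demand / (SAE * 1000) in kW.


SAE in g O2/kWh = 3.3 * 1000 = 3300 g/kWh
P = DO_demand / SAE_g = 4088.5 / 3300 = 1.23894 kW

1.23894 kW


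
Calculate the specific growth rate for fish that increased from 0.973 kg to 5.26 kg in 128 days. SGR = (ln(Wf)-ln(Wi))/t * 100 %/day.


ln(W_f) = ln(5.26) = 1.660131
ln(W_i) = ln(0.973) = -0.027371197
ln(W_f) - ln(W_i) = 1.660131 - -0.027371197 = 1.6875022
SGR = 1.6875022 / 128 * 100 = 1.31836 %/day

1.31836 %/day


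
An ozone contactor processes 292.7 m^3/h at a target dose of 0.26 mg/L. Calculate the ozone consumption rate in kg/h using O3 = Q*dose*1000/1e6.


O3 demand (mg/h) = Q * dose * 1000 = 292.7 * 0.26 * 1000 = 76102 mg/h
Convert mg to kg: 76102 / 1e6 = 0.076102 kg/h

0.076102 kg/h


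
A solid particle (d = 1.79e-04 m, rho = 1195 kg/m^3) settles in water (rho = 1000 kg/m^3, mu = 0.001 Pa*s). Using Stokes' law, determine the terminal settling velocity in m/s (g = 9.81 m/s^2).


Density difference: rho_p - rho_f = 1195 - 1000 = 195 kg/m^3
d^2 = (1.79e-04)^2 = 3.2041e-08 m^2
Numerator = (rho_p - rho_f) * g * d^2 = 195 * 9.81 * 3.2041e-08 = 6.1292831e-05
Denominator = 18 * mu = 18 * 0.001 = 0.018
v_s = 6.1292831e-05 / 0.018 = 0.00340516 m/s
Check: Re = rho_f * v_s * d / mu = 1000 * 0.00340516 * 1.79e-04 / 0.001 = 0.61 < 1, so Stokes' law applies.

0.00340516 m/s


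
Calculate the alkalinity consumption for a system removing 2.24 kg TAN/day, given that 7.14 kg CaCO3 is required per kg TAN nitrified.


Alkalinity factor: 7.14 kg CaCO3 consumed per kg TAN nitrified
alk = 2.24 kg TAN * 7.14 = 15.9936 kg CaCO3/day

15.9936 kg CaCO3/day


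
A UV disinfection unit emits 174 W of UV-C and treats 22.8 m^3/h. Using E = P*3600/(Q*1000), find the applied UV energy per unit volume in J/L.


Energy delivered per hour = 174 W * 3600 s = 626400 J/h
Volume treated per hour = 22.8 m^3/h * 1000 = 22800 L/h
dose = 626400 / 22800 = 27.4737 J/L

27.4737 J/L


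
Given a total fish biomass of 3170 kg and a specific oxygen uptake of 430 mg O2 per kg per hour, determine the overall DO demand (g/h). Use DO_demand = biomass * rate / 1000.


Total O2 consumption (mg/h) = 3170 kg * 430 mg/(kg*h) = 1363100 mg/h
Convert to g/h: 1363100 / 1000 = 1363.1 g/h

1363.1 g/h


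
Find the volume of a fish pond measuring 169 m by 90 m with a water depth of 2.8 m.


Base area = L * W = 169 * 90 = 15210 m^2
Volume = area * depth = 15210 * 2.8 = 42588 m^3

42588 m^3


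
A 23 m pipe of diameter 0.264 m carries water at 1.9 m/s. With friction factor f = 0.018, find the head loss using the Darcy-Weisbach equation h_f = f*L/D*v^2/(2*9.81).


v^2 = 1.9^2 = 3.61 m^2/s^2
L/D = 23/0.264 = 87.121212
h_f = f*(L/D)*v^2/(2g) = 0.018 * 87.121212 * 3.61 / 19.62 = 0.288539 m

0.288539 m


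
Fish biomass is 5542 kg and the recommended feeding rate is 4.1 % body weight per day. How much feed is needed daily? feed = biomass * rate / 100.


Feeding rate fraction = 4.1% / 100 = 0.041
Daily feed = 5542 kg * 0.041 = 227.222 kg/day

227.222 kg/day


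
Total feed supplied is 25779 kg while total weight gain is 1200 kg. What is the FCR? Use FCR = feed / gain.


FCR = feed consumed / weight gained
FCR = 25779 kg / 1200 kg = 21.4825

21.4825


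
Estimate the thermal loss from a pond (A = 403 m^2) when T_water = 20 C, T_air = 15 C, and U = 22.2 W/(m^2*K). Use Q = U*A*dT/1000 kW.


Temperature difference dT = 20 - 15 = 5 K
Heat loss (W) = U * A * dT = 22.2 * 403 * 5 = 44733 W
Convert to kW: 44733 / 1000 = 44.733 kW

44.733 kW


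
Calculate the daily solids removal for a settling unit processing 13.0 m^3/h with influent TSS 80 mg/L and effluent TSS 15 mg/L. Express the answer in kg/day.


Concentration drop: TSS_in - TSS_out = 80 - 15 = 65 mg/L
Hourly solids removed = Q * dTSS = 13.0 m^3/h * 65 mg/L = 845 g/h  (m^3/h * mg/L = g/h)
Daily solids removed = 845 * 24 = 20280 g/day
Convert g to kg: 20280 / 1000 = 20.28 kg/day

20.28 kg/day


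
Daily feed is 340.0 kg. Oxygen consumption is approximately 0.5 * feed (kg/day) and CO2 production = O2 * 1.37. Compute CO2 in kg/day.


O2 = 340.0 * 0.5 = 170
CO2 = 170 * 1.37 = 232.9

232.9 kg/day


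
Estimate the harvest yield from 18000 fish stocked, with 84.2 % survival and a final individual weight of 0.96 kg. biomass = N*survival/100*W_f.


Survivors = 18000 * 84.2/100 = 15156 fish
Harvest biomass = survivors * W_f = 15156 * 0.96 = 14549.76 kg

14549.76 kg


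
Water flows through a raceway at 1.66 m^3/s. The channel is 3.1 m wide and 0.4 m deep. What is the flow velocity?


Cross-sectional area = W * d = 3.1 * 0.4 = 1.24 m^2
Velocity = Q / A = 1.66 / 1.24 = 1.33871 m/s

1.33871 m/s


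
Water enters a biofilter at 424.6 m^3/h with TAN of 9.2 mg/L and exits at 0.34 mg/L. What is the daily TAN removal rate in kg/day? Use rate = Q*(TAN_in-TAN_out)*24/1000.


Concentration drop: TAN_in - TAN_out = 9.2 - 0.34 = 8.86 mg/L
Hourly TAN removed = Q * dTAN = 424.6 m^3/h * 8.86 mg/L = 3761.956 g/h  (m^3/h * mg/L = g/h)
Daily TAN removed = 3761.956 * 24 = 90286.944 g/day
Convert to kg/day: 90286.944 / 1000 = 90.286944 kg/day

90.286944 kg/day


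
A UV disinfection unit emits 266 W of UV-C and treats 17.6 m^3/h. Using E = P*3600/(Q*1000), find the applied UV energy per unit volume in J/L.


Energy delivered per hour = 266 W * 3600 s = 957600 J/h
Volume treated per hour = 17.6 m^3/h * 1000 = 17600 L/h
dose = 957600 / 17600 = 54.4091 J/L

54.4091 J/L


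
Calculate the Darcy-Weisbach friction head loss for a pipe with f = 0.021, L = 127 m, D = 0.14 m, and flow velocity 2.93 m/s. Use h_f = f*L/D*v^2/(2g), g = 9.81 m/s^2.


v^2 = 2.93^2 = 8.5849 m^2/s^2
L/D = 127/0.14 = 907.14286
h_f = f*(L/D)*v^2/(2g) = 0.021 * 907.14286 * 8.5849 / 19.62 = 8.33549 m

8.33549 m


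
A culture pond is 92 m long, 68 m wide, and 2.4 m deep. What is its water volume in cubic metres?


Base area = L * W = 92 * 68 = 6256 m^2
Volume = area * depth = 6256 * 2.4 = 15014.4 m^3

15014.4 m^3


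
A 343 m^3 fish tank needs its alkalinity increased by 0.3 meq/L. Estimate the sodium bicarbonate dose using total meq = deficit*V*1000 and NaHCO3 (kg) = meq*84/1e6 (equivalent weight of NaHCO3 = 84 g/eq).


Tank volume in L = 343 m^3 * 1000 = 343000 L
Total meq required = 0.3 meq/L * 343000 L = 102900 meq
NaHCO3 mass = 102900 meq * 84 mg/meq / 1e6 = 8.6436 kg

8.6436 kg


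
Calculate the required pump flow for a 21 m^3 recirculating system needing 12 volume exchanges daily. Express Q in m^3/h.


Daily recirculation volume = 21 m^3 * 12 = 252 m^3/day
Flow rate Q = daily volume / 24 h = 252 / 24 = 10.5 m^3/h

10.5 m^3/h


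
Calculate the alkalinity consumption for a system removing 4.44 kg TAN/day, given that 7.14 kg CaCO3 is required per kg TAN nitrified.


Alkalinity factor: 7.14 kg CaCO3 consumed per kg TAN nitrified
alk = 4.44 kg TAN * 7.14 = 31.7016 kg CaCO3/day

31.7016 kg CaCO3/day


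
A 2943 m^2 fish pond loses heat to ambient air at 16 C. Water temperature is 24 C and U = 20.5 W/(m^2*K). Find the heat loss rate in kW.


Temperature difference dT = 24 - 16 = 8 K
Heat loss (W) = U * A * dT = 20.5 * 2943 * 8 = 482652 W
Convert to kW: 482652 / 1000 = 482.652 kW

482.652 kW


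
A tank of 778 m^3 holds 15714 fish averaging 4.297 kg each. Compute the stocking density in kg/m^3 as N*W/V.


Total biomass = 15714 fish * 4.297 kg = 67523.058 kg
Density = total biomass / volume = 67523.058 / 778 = 86.7906 kg/m^3

86.7906 kg/m^3


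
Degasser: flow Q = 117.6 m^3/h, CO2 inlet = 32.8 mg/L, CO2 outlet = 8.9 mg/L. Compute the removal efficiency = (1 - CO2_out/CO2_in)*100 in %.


CO2_out / CO2_in = 8.9 / 32.8 = 0.27134146
Fraction remaining = 0.27134146
efficiency = (1 - 0.27134146) * 100 = 72.8659 %

72.8659 %


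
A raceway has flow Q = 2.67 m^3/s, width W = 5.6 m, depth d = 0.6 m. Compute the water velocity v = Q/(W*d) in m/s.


Cross-sectional area = W * d = 5.6 * 0.6 = 3.36 m^2
Velocity = Q / A = 2.67 / 3.36 = 0.794643 m/s

0.794643 m/s


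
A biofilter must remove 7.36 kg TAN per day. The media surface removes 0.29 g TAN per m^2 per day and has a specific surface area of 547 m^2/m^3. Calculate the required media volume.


A = 7.36*1000 / 0.29 = 25379.31 m^2
V = 25379.31 / 547 = 46.3973

46.3973 m^3


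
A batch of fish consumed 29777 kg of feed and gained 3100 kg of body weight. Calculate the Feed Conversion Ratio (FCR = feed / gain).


FCR = feed consumed / weight gained
FCR = 29777 kg / 3100 kg = 9.60548

9.60548


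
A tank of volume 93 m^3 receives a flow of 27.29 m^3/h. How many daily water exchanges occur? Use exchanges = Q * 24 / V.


Daily flow volume = 27.29 m^3/h * 24 h = 654.96 m^3/day
Exchanges = daily flow / tank volume = 654.96 / 93 = 7.04258 exchanges/day

7.04258 exchanges/day


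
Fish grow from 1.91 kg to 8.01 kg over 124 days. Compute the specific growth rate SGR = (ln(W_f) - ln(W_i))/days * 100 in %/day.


ln(W_f) = ln(8.01) = 2.0806908
ln(W_i) = ln(1.91) = 0.64710324
ln(W_f) - ln(W_i) = 2.0806908 - 0.64710324 = 1.4335876
SGR = 1.4335876 / 124 * 100 = 1.15612 %/day

1.15612 %/day


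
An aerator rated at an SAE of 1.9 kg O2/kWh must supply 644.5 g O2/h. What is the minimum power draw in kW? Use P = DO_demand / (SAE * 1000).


SAE in g O2/kWh = 1.9 * 1000 = 1900 g/kWh
P = DO_demand / SAE_g = 644.5 / 1900 = 0.339211 kW

0.339211 kW


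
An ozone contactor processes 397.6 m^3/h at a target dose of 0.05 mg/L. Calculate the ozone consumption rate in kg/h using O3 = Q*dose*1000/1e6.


O3 demand (mg/h) = Q * dose * 1000 = 397.6 * 0.05 * 1000 = 19880 mg/h
Convert mg to kg: 19880 / 1e6 = 0.01988 kg/h

0.01988 kg/h


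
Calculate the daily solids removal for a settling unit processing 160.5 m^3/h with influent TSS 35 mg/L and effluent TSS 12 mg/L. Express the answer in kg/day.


Concentration drop: TSS_in - TSS_out = 35 - 12 = 23 mg/L
Hourly solids removed = Q * dTSS = 160.5 m^3/h * 23 mg/L = 3691.5 g/h  (m^3/h * mg/L = g/h)
Daily solids removed = 3691.5 * 24 = 88596 g/day
Convert g to kg: 88596 / 1000 = 88.596 kg/day

88.596 kg/day


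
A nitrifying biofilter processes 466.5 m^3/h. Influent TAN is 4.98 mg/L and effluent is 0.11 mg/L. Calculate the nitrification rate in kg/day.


Concentration drop: TAN_in - TAN_out = 4.98 - 0.11 = 4.87 mg/L
Hourly TAN removed = Q * dTAN = 466.5 m^3/h * 4.87 mg/L = 2271.855 g/h  (m^3/h * mg/L = g/h)
Daily TAN removed = 2271.855 * 24 = 54524.52 g/day
Convert to kg/day: 54524.52 / 1000 = 54.52452 kg/day

54.52452 kg/day


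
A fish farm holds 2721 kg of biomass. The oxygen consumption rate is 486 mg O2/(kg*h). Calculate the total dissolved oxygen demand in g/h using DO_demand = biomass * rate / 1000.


Total O2 consumption (mg/h) = 2721 kg * 486 mg/(kg*h) = 1322406 mg/h
Convert to g/h: 1322406 / 1000 = 1322.406 g/h

1322.406 g/h


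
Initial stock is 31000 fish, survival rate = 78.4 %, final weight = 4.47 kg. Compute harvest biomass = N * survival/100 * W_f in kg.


Survivors = 31000 * 78.4/100 = 24304 fish
Harvest biomass = survivors * W_f = 24304 * 4.47 = 108638.88 kg

108638.88 kg


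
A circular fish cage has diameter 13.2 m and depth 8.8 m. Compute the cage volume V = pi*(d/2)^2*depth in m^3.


r = d/2 = 13.2/2 = 6.6 m
Base area = pi*r^2 = pi*6.6^2 = 136.84778 m^2
Volume = 136.84778 * 8.8 = 1204.26 m^3

1204.26 m^3


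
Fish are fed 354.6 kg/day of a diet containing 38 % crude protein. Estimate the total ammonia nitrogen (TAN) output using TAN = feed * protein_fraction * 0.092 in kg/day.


Protein in feed = 354.6 * 38/100 = 134.748 kg/day
TAN = protein * 0.092 = 134.748 * 0.092 = 12.396816 kg/day

12.396816 kg/day


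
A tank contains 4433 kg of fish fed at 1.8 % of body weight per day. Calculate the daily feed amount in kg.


Feeding rate fraction = 1.8% / 100 = 0.018
Daily feed = 4433 kg * 0.018 = 79.794 kg/day

79.794 kg/day


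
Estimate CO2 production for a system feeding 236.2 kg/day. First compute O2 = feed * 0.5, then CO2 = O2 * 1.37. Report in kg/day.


O2 = 236.2 * 0.5 = 118.1
CO2 = 118.1 * 1.37 = 161.797

161.797 kg/day


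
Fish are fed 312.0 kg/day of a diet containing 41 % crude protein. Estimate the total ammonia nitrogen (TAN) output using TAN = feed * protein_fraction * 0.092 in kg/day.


Protein in feed = 312.0 * 41/100 = 127.92 kg/day
TAN = protein * 0.092 = 127.92 * 0.092 = 11.76864 kg/day

11.76864 kg/day


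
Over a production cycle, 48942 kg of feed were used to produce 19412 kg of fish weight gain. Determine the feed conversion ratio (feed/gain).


FCR = feed consumed / weight gained
FCR = 48942 kg / 19412 kg = 2.52122

2.52122


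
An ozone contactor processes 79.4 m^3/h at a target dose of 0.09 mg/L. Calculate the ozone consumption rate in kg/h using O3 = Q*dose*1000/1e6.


O3 demand (mg/h) = Q * dose * 1000 = 79.4 * 0.09 * 1000 = 7146 mg/h
Convert mg to kg: 7146 / 1e6 = 0.007146 kg/h

0.007146 kg/h


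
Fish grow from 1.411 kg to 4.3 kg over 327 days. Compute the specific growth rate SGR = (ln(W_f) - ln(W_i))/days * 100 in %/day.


ln(W_f) = ln(4.3) = 1.458615
ln(W_i) = ln(1.411) = 0.34429867
ln(W_f) - ln(W_i) = 1.458615 - 0.34429867 = 1.1143163
SGR = 1.1143163 / 327 * 100 = 0.34077 %/day

0.34077 %/day


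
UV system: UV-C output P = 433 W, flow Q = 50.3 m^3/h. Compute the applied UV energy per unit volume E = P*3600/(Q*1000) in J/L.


Energy delivered per hour = 433 W * 3600 s = 1558800 J/h
Volume treated per hour = 50.3 m^3/h * 1000 = 50300 L/h
dose = 1558800 / 50300 = 30.9901 J/L

30.9901 J/L


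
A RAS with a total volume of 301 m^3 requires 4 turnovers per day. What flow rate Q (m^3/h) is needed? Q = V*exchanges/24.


Daily recirculation volume = 301 m^3 * 4 = 1204 m^3/day
Flow rate Q = daily volume / 24 h = 1204 / 24 = 50.1667 m^3/h

50.1667 m^3/h


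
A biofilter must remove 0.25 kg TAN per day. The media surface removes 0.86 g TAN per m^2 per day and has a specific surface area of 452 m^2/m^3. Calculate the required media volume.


A = 0.25*1000 / 0.86 = 290.69767 m^2
V = 290.69767 / 452 = 0.643136

0.643136 m^3


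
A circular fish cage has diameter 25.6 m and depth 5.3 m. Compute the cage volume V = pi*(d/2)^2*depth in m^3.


r = d/2 = 25.6/2 = 12.8 m
Base area = pi*r^2 = pi*12.8^2 = 514.71854 m^2
Volume = 514.71854 * 5.3 = 2728.01 m^3

2728.01 m^3


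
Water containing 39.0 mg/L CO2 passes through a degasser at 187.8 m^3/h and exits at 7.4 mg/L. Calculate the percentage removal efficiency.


CO2_out / CO2_in = 7.4 / 39.0 = 0.18974359
Fraction remaining = 0.18974359
efficiency = (1 - 0.18974359) * 100 = 81.0256 %

81.0256 %


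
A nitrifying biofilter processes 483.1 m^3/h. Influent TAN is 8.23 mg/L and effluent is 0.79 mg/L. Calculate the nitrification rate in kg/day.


Concentration drop: TAN_in - TAN_out = 8.23 - 0.79 = 7.44 mg/L
Hourly TAN removed = Q * dTAN = 483.1 m^3/h * 7.44 mg/L = 3594.264 g/h  (m^3/h * mg/L = g/h)
Daily TAN removed = 3594.264 * 24 = 86262.336 g/day
Convert to kg/day: 86262.336 / 1000 = 86.262336 kg/day

86.262336 kg/day


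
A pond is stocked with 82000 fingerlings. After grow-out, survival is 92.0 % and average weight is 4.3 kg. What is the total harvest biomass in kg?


Survivors = 82000 * 92.0/100 = 75440 fish
Harvest biomass = survivors * W_f = 75440 * 4.3 = 324392 kg

324392 kg


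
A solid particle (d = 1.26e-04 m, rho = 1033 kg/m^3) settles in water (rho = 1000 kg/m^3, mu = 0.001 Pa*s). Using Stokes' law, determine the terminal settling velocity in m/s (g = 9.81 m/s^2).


Density difference: rho_p - rho_f = 1033 - 1000 = 33 kg/m^3
d^2 = (1.26e-04)^2 = 1.5876e-08 m^2
Numerator = (rho_p - rho_f) * g * d^2 = 33 * 9.81 * 1.5876e-08 = 5.1395375e-06
Denominator = 18 * mu = 18 * 0.001 = 0.018
v_s = 5.1395375e-06 / 0.018 = 2.8553e-04 m/s
Check: Re = rho_f * v_s * d / mu = 1000 * 2.8553e-04 * 1.26e-04 / 0.001 = 0.036 < 1, so Stokes' law applies.

2.8553e-04 m/s


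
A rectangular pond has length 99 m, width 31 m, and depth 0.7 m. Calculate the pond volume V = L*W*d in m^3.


Base area = L * W = 99 * 31 = 3069 m^2
Volume = area * depth = 3069 * 0.7 = 2148.3 m^3

2148.3 m^3


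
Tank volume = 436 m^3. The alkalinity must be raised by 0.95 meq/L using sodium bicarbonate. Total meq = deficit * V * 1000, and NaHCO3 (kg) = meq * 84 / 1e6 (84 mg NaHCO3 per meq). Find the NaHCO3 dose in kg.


Tank volume in L = 436 m^3 * 1000 = 436000 L
Total meq required = 0.95 meq/L * 436000 L = 414200 meq
NaHCO3 mass = 414200 meq * 84 mg/meq / 1e6 = 34.7928 kg

34.7928 kg


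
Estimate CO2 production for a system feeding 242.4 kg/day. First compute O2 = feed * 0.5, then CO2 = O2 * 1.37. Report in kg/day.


O2 = 242.4 * 0.5 = 121.2
CO2 = 121.2 * 1.37 = 166.044

166.044 kg/day


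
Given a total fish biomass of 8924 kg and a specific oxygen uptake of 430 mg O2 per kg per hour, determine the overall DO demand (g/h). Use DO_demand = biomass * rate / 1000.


Total O2 consumption (mg/h) = 8924 kg * 430 mg/(kg*h) = 3837320 mg/h
Convert to g/h: 3837320 / 1000 = 3837.32 g/h

3837.32 g/h


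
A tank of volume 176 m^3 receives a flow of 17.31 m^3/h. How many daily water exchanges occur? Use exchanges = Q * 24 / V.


Daily flow volume = 17.31 m^3/h * 24 h = 415.44 m^3/day
Exchanges = daily flow / tank volume = 415.44 / 176 = 2.36045 exchanges/day

2.36045 exchanges/day


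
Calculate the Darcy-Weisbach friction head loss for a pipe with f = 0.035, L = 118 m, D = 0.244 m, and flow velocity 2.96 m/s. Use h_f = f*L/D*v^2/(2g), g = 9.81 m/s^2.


v^2 = 2.96^2 = 8.7616 m^2/s^2
L/D = 118/0.244 = 483.60656
h_f = f*(L/D)*v^2/(2g) = 0.035 * 483.60656 * 8.7616 / 19.62 = 7.55866 m

7.55866 m


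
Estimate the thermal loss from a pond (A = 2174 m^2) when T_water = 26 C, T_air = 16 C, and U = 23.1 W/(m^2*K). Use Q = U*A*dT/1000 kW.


Temperature difference dT = 26 - 16 = 10 K
Heat loss (W) = U * A * dT = 23.1 * 2174 * 10 = 502194 W
Convert to kW: 502194 / 1000 = 502.194 kW

502.194 kW


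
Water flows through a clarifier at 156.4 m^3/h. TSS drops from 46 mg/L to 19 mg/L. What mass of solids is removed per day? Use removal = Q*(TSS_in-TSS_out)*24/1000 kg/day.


Concentration drop: TSS_in - TSS_out = 46 - 19 = 27 mg/L
Hourly solids removed = Q * dTSS = 156.4 m^3/h * 27 mg/L = 4222.8 g/h  (m^3/h * mg/L = g/h)
Daily solids removed = 4222.8 * 24 = 101347.2 g/day
Convert g to kg: 101347.2 / 1000 = 101.3472 kg/day

101.3472 kg/day


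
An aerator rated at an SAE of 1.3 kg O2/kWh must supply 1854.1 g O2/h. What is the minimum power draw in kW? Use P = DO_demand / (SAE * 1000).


SAE in g O2/kWh = 1.3 * 1000 = 1300 g/kWh
P = DO_demand / SAE_g = 1854.1 / 1300 = 1.42623 kW

1.42623 kW


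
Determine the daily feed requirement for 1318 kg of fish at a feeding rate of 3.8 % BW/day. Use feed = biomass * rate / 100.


Feeding rate fraction = 3.8% / 100 = 0.038
Daily feed = 1318 kg * 0.038 = 50.084 kg/day

50.084 kg/day


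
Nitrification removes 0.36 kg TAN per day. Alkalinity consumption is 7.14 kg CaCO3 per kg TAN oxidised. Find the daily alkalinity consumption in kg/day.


Alkalinity factor: 7.14 kg CaCO3 consumed per kg TAN nitrified
alk = 0.36 kg TAN * 7.14 = 2.5704 kg CaCO3/day

2.5704 kg CaCO3/day


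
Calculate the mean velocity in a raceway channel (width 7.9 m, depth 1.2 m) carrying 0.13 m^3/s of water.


Cross-sectional area = W * d = 7.9 * 1.2 = 9.48 m^2
Velocity = Q / A = 0.13 / 9.48 = 0.0137131 m/s

0.0137131 m/s


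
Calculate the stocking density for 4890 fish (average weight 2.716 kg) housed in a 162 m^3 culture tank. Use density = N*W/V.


Total biomass = 4890 fish * 2.716 kg = 13281.24 kg
Density = total biomass / volume = 13281.24 / 162 = 81.983 kg/m^3

81.983 kg/m^3


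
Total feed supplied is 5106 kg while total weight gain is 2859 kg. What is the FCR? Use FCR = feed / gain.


FCR = feed consumed / weight gained
FCR = 5106 kg / 2859 kg = 1.78594

1.78594


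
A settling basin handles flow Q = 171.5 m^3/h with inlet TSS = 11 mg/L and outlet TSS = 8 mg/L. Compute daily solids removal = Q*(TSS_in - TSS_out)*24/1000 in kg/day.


Concentration drop: TSS_in - TSS_out = 11 - 8 = 3 mg/L
Hourly solids removed = Q * dTSS = 171.5 m^3/h * 3 mg/L = 514.5 g/h  (m^3/h * mg/L = g/h)
Daily solids removed = 514.5 * 24 = 12348 g/day
Convert g to kg: 12348 / 1000 = 12.348 kg/day

12.348 kg/day


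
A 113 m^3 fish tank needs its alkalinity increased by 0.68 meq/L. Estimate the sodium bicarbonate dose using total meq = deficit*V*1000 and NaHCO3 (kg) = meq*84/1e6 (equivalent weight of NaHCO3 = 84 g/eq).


Tank volume in L = 113 m^3 * 1000 = 113000 L
Total meq required = 0.68 meq/L * 113000 L = 76840 meq
NaHCO3 mass = 76840 meq * 84 mg/meq / 1e6 = 6.45456 kg

6.45456 kg


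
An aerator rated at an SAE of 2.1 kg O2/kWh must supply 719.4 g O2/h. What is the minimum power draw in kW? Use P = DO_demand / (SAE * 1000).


SAE in g O2/kWh = 2.1 * 1000 = 2100 g/kWh
P = DO_demand / SAE_g = 719.4 / 2100 = 0.342571 kW

0.342571 kW


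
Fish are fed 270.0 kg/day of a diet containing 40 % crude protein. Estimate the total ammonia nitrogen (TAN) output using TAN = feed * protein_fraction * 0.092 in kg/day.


Protein in feed = 270.0 * 40/100 = 108 kg/day
TAN = protein * 0.092 = 108 * 0.092 = 9.936 kg/day

9.936 kg/day


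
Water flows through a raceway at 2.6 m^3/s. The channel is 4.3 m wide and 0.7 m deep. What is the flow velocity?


Cross-sectional area = W * d = 4.3 * 0.7 = 3.01 m^2
Velocity = Q / A = 2.6 / 3.01 = 0.863787 m/s

0.863787 m/s


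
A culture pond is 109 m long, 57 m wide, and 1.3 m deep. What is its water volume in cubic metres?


Base area = L * W = 109 * 57 = 6213 m^2
Volume = area * depth = 6213 * 1.3 = 8076.9 m^3

8076.9 m^3


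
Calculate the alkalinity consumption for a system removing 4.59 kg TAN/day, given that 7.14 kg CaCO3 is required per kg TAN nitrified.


Alkalinity factor: 7.14 kg CaCO3 consumed per kg TAN nitrified
alk = 4.59 kg TAN * 7.14 = 32.7726 kg CaCO3/day

32.7726 kg CaCO3/day


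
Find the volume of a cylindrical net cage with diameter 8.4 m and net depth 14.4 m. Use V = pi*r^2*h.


r = d/2 = 8.4/2 = 4.2 m
Base area = pi*r^2 = pi*4.2^2 = 55.417694 m^2
Volume = 55.417694 * 14.4 = 798.015 m^3

798.015 m^3


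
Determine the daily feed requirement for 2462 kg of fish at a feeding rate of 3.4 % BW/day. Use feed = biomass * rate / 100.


Feeding rate fraction = 3.4% / 100 = 0.034
Daily feed = 2462 kg * 0.034 = 83.708 kg/day

83.708 kg/day
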